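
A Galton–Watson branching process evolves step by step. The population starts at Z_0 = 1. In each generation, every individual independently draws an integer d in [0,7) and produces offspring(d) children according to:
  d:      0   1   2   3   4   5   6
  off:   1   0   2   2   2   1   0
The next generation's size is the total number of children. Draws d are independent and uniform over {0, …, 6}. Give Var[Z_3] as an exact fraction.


367744/117649

Outcome values over d=0..6: [1, 0, 2, 2, 2, 1, 0]
Σy = 8, Σy² = 14, M = 7
μ = 8/7 = 8/7,  σ² = 14/7 − (8/7)² = 34/49
V_0 = 0, E_0 = 1
V_1 = 34/49·E_0 + (8/7)²·V_0 = 34/49;  E_1 = 8/7
V_2 = 34/49·E_1 + (8/7)²·V_1 = 4080/2401;  E_2 = 64/49
V_3 = 34/49·E_2 + (8/7)²·V_2 = 367744/117649;  E_3 = 512/343


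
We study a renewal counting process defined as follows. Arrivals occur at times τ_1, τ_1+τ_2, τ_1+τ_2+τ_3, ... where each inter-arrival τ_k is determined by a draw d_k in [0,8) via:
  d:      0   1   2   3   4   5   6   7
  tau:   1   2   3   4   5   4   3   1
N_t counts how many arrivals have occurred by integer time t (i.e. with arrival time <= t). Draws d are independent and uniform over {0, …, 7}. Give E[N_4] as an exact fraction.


303/256

Inter-arrival values over d=0..7: [1, 2, 3, 4, 5, 4, 3, 1]
Each d has probability 1/8, so the pmf of τ is: f(1) = 1/4, f(2) = 1/8, f(3) = 1/4, f(4) = 1/4, f(5) = 1/8
Renewal equation for m(n) = E[N_n]: condition on τ_1 = k (if k <= n, one arrival plus a fresh copy on the remaining n−k steps): m(n) = F(n) + Σ_{k<=n} f(k)·m(n−k), where F(n) = P(τ <= n) and m(0) = 0
m(1) = F(1) = 1/4
m(2) = F(2) + f(1)·m(1) = 3/8 + 1/4·1/4 = 7/16
m(3) = F(3) + f(1)·m(2) + f(2)·m(1) = 5/8 + 1/4·7/16 + 1/8·1/4 = 49/64
m(4) = F(4) + f(1)·m(3) + f(2)·m(2) + f(3)·m(1) = 7/8 + 1/4·49/64 + 1/8·7/16 + 1/4·1/4 = 303/256
E[N_4] = m(4) = 303/256


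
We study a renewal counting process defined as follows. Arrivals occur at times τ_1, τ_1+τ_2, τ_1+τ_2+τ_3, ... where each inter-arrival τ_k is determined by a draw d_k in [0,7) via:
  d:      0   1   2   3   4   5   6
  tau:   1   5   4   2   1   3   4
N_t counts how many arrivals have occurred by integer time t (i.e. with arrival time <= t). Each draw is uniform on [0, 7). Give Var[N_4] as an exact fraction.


3350980/5764801

Inter-arrival values over d=0..6: [1, 5, 4, 2, 1, 3, 4]
Each d has probability 1/7, so the pmf of τ is: f(1) = 2/7, f(2) = 1/7, f(3) = 1/7, f(4) = 2/7, f(5) = 1/7
Let p_n(j) = P(N_n = j), with p_0 = [1]. Condition on τ_1: p_n(0) = P(τ > n), and for j >= 1, p_n(j) = Σ_{k<=n} f(k)·p_{n−k}(j−1)
p_1 = [5/7, 2/7]  (j = 0..1)
p_2 = [4/7, 17/49, 4/49]  (j = 0..2)
p_3 = [3/7, 20/49, 48/343, 8/343]  (j = 0..3)
p_4 = [1/7, 29/49, 71/343, 124/2401, 16/2401]  (j = 0..4)
E[N_4] = Σ j·p_4(j) = 2851/2401;  E[N_4²] = Σ j²·p_4(j) = 683/343
Var[N_4] = 683/343 − (2851/2401)² = 3350980/5764801


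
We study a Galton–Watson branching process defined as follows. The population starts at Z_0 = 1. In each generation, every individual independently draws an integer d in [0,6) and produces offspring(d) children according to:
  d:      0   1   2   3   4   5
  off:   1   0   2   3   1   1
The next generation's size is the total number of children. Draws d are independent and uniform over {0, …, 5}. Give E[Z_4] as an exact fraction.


256/81

Outcome values over d=0..5: [1, 0, 2, 3, 1, 1]
Σy = 8, Σy² = 16, M = 6
μ = 8/6 = 4/3,  σ² = 16/6 − (4/3)² = 8/9
E[Z_0] = 1
E[Z_1] = 4/3·E[Z_0] = 4/3
E[Z_2] = 4/3·E[Z_1] = 16/9
E[Z_3] = 4/3·E[Z_2] = 64/27
E[Z_4] = 4/3·E[Z_3] = 256/81


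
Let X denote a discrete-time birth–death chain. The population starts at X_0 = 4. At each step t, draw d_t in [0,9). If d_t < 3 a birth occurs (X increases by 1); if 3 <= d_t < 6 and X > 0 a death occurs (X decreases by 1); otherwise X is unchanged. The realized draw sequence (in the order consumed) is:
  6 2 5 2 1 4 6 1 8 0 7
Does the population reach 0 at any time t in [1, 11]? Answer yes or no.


no

t=0: X=4, d=6 → hold, X_1=4
t=1: X=4, d=2 → birth, X_2=5
t=2: X=5, d=5 → death, X_3=4
t=3: X=4, d=2 → birth, X_4=5
t=4: X=5, d=1 → birth, X_5=6
t=5: X=6, d=4 → death, X_6=5
t=6: X=5, d=6 → hold, X_7=5
t=7: X=5, d=1 → birth, X_8=6
t=8: X=6, d=8 → hold, X_9=6
t=9: X=6, d=0 → birth, X_10=7
t=10: X=7, d=7 → hold, X_11=7


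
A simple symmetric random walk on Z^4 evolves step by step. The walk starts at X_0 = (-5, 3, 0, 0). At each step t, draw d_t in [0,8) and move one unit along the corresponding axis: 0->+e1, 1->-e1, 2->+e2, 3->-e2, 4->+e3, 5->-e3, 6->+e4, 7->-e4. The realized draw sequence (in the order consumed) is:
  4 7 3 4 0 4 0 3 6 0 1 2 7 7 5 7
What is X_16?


t=0: X=(-5, 3, 0, 0), d=4 → +e3, X_1=(-5, 3, 1, 0)
t=1: X=(-5, 3, 1, 0), d=7 → -e4, X_2=(-5, 3, 1, -1)
t=2: X=(-5, 3, 1, -1), d=3 → -e2, X_3=(-5, 2, 1, -1)
t=3: X=(-5, 2, 1, -1), d=4 → +e3, X_4=(-5, 2, 2, -1)
t=4: X=(-5, 2, 2, -1), d=0 → +e1, X_5=(-4, 2, 2, -1)
t=5: X=(-4, 2, 2, -1), d=4 → +e3, X_6=(-4, 2, 3, -1)
t=6: X=(-4, 2, 3, -1), d=0 → +e1, X_7=(-3, 2, 3, -1)
t=7: X=(-3, 2, 3, -1), d=3 → -e2, X_8=(-3, 1, 3, -1)
t=8: X=(-3, 1, 3, -1), d=6 → +e4, X_9=(-3, 1, 3, 0)
t=9: X=(-3, 1, 3, 0), d=0 → +e1, X_10=(-2, 1, 3, 0)
t=10: X=(-2, 1, 3, 0), d=1 → -e1, X_11=(-3, 1, 3, 0)
t=11: X=(-3, 1, 3, 0), d=2 → +e2, X_12=(-3, 2, 3, 0)
t=12: X=(-3, 2, 3, 0), d=7 → -e4, X_13=(-3, 2, 3, -1)
t=13: X=(-3, 2, 3, -1), d=7 → -e4, X_14=(-3, 2, 3, -2)
t=14: X=(-3, 2, 3, -2), d=5 → -e3, X_15=(-3, 2, 2, -2)
t=15: X=(-3, 2, 2, -2), d=7 → -e4, X_16=(-3, 2, 2, -3)

(-3, 2, 2, -3)


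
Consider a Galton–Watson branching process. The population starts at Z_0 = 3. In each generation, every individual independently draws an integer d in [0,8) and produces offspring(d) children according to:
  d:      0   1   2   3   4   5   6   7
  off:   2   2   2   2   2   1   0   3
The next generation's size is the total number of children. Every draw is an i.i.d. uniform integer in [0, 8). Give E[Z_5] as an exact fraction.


50421/1024

Outcome values over d=0..7: [2, 2, 2, 2, 2, 1, 0, 3]
Σy = 14, Σy² = 30, M = 8
μ = 14/8 = 7/4,  σ² = 30/8 − (7/4)² = 11/16
E[Z_0] = 3
E[Z_1] = 7/4·E[Z_0] = 21/4
E[Z_2] = 7/4·E[Z_1] = 147/16
E[Z_3] = 7/4·E[Z_2] = 1029/64
E[Z_4] = 7/4·E[Z_3] = 7203/256
E[Z_5] = 7/4·E[Z_4] = 50421/1024


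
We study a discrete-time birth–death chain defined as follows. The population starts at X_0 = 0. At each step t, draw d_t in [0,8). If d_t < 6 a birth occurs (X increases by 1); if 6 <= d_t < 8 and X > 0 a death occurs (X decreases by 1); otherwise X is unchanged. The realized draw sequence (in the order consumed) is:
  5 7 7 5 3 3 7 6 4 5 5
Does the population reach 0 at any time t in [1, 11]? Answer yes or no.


yes

t=0: X=0, d=5 → birth, X_1=1
t=1: X=1, d=7 → death, X_2=0
t=2: X=0, d=7 → hold, X_3=0
t=3: X=0, d=5 → birth, X_4=1
t=4: X=1, d=3 → birth, X_5=2
t=5: X=2, d=3 → birth, X_6=3
t=6: X=3, d=7 → death, X_7=2
t=7: X=2, d=6 → death, X_8=1
t=8: X=1, d=4 → birth, X_9=2
t=9: X=2, d=5 → birth, X_10=3
t=10: X=3, d=5 → birth, X_11=4


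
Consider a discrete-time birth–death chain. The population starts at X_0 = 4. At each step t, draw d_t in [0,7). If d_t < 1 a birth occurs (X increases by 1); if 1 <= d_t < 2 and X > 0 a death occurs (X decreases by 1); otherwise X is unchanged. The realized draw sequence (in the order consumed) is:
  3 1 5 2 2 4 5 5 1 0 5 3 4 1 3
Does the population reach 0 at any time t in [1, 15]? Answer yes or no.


no

t=0: X=4, d=3 → hold, X_1=4
t=1: X=4, d=1 → death, X_2=3
t=2: X=3, d=5 → hold, X_3=3
t=3: X=3, d=2 → hold, X_4=3
t=4: X=3, d=2 → hold, X_5=3
t=5: X=3, d=4 → hold, X_6=3
t=6: X=3, d=5 → hold, X_7=3
t=7: X=3, d=5 → hold, X_8=3
t=8: X=3, d=1 → death, X_9=2
t=9: X=2, d=0 → birth, X_10=3
t=10: X=3, d=5 → hold, X_11=3
t=11: X=3, d=3 → hold, X_12=3
t=12: X=3, d=4 → hold, X_13=3
t=13: X=3, d=1 → death, X_14=2
t=14: X=2, d=3 → hold, X_15=2


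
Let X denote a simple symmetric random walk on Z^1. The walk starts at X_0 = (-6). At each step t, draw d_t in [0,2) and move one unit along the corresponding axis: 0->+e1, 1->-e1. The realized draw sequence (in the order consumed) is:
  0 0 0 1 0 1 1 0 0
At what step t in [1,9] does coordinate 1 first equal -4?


t=0: X=(-6), d=0 → +e1, X_1=(-5)
t=1: X=(-5), d=0 → +e1, X_2=(-4)
t=2: X=(-4), d=0 → +e1, X_3=(-3)
t=3: X=(-3), d=1 → -e1, X_4=(-4)
t=4: X=(-4), d=0 → +e1, X_5=(-3)
t=5: X=(-3), d=1 → -e1, X_6=(-4)
t=6: X=(-4), d=1 → -e1, X_7=(-5)
t=7: X=(-5), d=0 → +e1, X_8=(-4)
t=8: X=(-4), d=0 → +e1, X_9=(-3)

2


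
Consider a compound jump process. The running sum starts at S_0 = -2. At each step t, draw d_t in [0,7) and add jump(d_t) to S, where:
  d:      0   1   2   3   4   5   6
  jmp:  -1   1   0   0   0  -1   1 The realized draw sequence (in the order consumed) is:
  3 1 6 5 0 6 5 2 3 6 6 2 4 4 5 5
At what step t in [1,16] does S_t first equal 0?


3

t=0: S=-2, d=3, jump=0, S_1=-2
t=1: S=-2, d=1, jump=1, S_2=-1
t=2: S=-1, d=6, jump=1, S_3=0
t=3: S=0, d=5, jump=-1, S_4=-1
t=4: S=-1, d=0, jump=-1, S_5=-2
t=5: S=-2, d=6, jump=1, S_6=-1
t=6: S=-1, d=5, jump=-1, S_7=-2
t=7: S=-2, d=2, jump=0, S_8=-2
t=8: S=-2, d=3, jump=0, S_9=-2
t=9: S=-2, d=6, jump=1, S_10=-1
t=10: S=-1, d=6, jump=1, S_11=0
t=11: S=0, d=2, jump=0, S_12=0
t=12: S=0, d=4, jump=0, S_13=0
t=13: S=0, d=4, jump=0, S_14=0
t=14: S=0, d=5, jump=-1, S_15=-1
t=15: S=-1, d=5, jump=-1, S_16=-2


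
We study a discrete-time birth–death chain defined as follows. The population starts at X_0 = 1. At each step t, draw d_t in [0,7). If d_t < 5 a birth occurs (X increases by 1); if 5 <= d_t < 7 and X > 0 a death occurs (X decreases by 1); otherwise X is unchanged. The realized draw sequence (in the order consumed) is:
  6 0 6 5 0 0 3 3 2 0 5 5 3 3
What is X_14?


6

t=0: X=1, d=6 → death, X_1=0
t=1: X=0, d=0 → birth, X_2=1
t=2: X=1, d=6 → death, X_3=0
t=3: X=0, d=5 → hold, X_4=0
t=4: X=0, d=0 → birth, X_5=1
t=5: X=1, d=0 → birth, X_6=2
t=6: X=2, d=3 → birth, X_7=3
t=7: X=3, d=3 → birth, X_8=4
t=8: X=4, d=2 → birth, X_9=5
t=9: X=5, d=0 → birth, X_10=6
t=10: X=6, d=5 → death, X_11=5
t=11: X=5, d=5 → death, X_12=4
t=12: X=4, d=3 → birth, X_13=5
t=13: X=5, d=3 → birth, X_14=6


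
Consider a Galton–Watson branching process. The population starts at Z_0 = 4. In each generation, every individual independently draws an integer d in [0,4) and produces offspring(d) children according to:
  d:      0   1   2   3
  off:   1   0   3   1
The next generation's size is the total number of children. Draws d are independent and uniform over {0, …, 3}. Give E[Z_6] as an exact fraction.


15625/1024

Outcome values over d=0..3: [1, 0, 3, 1]
Σy = 5, Σy² = 11, M = 4
μ = 5/4 = 5/4,  σ² = 11/4 − (5/4)² = 19/16
E[Z_0] = 4
E[Z_1] = 5/4·E[Z_0] = 5
E[Z_2] = 5/4·E[Z_1] = 25/4
E[Z_3] = 5/4·E[Z_2] = 125/16
E[Z_4] = 5/4·E[Z_3] = 625/64
E[Z_5] = 5/4·E[Z_4] = 3125/256
E[Z_6] = 5/4·E[Z_5] = 15625/1024


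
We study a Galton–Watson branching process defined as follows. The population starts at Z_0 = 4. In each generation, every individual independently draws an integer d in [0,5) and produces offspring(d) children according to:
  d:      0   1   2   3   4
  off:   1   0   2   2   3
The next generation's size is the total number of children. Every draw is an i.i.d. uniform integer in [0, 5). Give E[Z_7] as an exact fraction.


8388608/78125

Outcome values over d=0..4: [1, 0, 2, 2, 3]
Σy = 8, Σy² = 18, M = 5
μ = 8/5 = 8/5,  σ² = 18/5 − (8/5)² = 26/25
E[Z_0] = 4
E[Z_1] = 8/5·E[Z_0] = 32/5
E[Z_2] = 8/5·E[Z_1] = 256/25
E[Z_3] = 8/5·E[Z_2] = 2048/125
E[Z_4] = 8/5·E[Z_3] = 16384/625
E[Z_5] = 8/5·E[Z_4] = 131072/3125
E[Z_6] = 8/5·E[Z_5] = 1048576/15625
E[Z_7] = 8/5·E[Z_6] = 8388608/78125


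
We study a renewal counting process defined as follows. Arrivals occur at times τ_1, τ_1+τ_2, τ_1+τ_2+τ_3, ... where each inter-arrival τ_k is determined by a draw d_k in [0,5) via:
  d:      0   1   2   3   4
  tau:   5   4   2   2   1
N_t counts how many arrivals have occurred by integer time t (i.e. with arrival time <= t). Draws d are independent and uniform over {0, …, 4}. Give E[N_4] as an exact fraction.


Inter-arrival values over d=0..4: [5, 4, 2, 2, 1]
Each d has probability 1/5, so the pmf of τ is: f(1) = 1/5, f(2) = 2/5, f(4) = 1/5, f(5) = 1/5
Renewal equation for m(n) = E[N_n]: condition on τ_1 = k (if k <= n, one arrival plus a fresh copy on the remaining n−k steps): m(n) = F(n) + Σ_{k<=n} f(k)·m(n−k), where F(n) = P(τ <= n) and m(0) = 0
m(1) = F(1) = 1/5
m(2) = F(2) + f(1)·m(1) = 3/5 + 1/5·1/5 = 16/25
m(3) = F(3) + f(1)·m(2) + f(2)·m(1) = 3/5 + 1/5·16/25 + 2/5·1/5 = 101/125
m(4) = F(4) + f(1)·m(3) + f(2)·m(2) = 4/5 + 1/5·101/125 + 2/5·16/25 = 761/625
E[N_4] = m(4) = 761/625

761/625


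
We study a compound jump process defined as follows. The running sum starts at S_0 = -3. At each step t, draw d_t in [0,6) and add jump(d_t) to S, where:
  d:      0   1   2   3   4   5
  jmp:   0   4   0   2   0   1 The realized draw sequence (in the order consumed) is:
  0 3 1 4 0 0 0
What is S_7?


3

t=0: S=-3, d=0, jump=0, S_1=-3
t=1: S=-3, d=3, jump=2, S_2=-1
t=2: S=-1, d=1, jump=4, S_3=3
t=3: S=3, d=4, jump=0, S_4=3
t=4: S=3, d=0, jump=0, S_5=3
t=5: S=3, d=0, jump=0, S_6=3
t=6: S=3, d=0, jump=0, S_7=3


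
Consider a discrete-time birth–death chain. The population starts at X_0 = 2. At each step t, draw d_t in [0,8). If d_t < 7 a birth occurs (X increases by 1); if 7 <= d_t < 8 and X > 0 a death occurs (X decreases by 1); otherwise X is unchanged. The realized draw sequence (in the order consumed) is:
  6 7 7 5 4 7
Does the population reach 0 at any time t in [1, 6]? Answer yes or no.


t=0: X=2, d=6 → birth, X_1=3
t=1: X=3, d=7 → death, X_2=2
t=2: X=2, d=7 → death, X_3=1
t=3: X=1, d=5 → birth, X_4=2
t=4: X=2, d=4 → birth, X_5=3
t=5: X=3, d=7 → death, X_6=2

no


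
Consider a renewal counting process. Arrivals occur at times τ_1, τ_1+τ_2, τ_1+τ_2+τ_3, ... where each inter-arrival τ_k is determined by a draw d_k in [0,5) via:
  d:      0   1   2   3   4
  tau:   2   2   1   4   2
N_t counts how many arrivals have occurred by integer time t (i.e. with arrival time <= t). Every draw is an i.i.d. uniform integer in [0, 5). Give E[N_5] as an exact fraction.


6366/3125

Inter-arrival values over d=0..4: [2, 2, 1, 4, 2]
Each d has probability 1/5, so the pmf of τ is: f(1) = 1/5, f(2) = 3/5, f(4) = 1/5
Renewal equation for m(n) = E[N_n]: condition on τ_1 = k (if k <= n, one arrival plus a fresh copy on the remaining n−k steps): m(n) = F(n) + Σ_{k<=n} f(k)·m(n−k), where F(n) = P(τ <= n) and m(0) = 0
m(1) = F(1) = 1/5
m(2) = F(2) + f(1)·m(1) = 4/5 + 1/5·1/5 = 21/25
m(3) = F(3) + f(1)·m(2) + f(2)·m(1) = 4/5 + 1/5·21/25 + 3/5·1/5 = 136/125
m(4) = F(4) + f(1)·m(3) + f(2)·m(2) = 1 + 1/5·136/125 + 3/5·21/25 = 1076/625
m(5) = F(5) + f(1)·m(4) + f(2)·m(3) + f(4)·m(1) = 1 + 1/5·1076/625 + 3/5·136/125 + 1/5·1/5 = 6366/3125
E[N_5] = m(5) = 6366/3125


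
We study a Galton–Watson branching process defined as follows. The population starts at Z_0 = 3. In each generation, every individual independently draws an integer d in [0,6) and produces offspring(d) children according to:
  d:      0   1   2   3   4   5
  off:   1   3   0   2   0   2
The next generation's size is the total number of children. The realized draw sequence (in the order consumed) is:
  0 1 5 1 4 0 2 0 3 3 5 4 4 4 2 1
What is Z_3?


7

gen 0: Z_0=3, draws=[0, 1, 5], offspring=[1, 3, 2], Z_1=6
gen 1: Z_1=6, draws=[1, 4, 0, 2, 0, 3], offspring=[3, 0, 1, 0, 1, 2], Z_2=7
gen 2: Z_2=7, draws=[3, 5, 4, 4, 4, 2, 1], offspring=[2, 2, 0, 0, 0, 0, 3], Z_3=7


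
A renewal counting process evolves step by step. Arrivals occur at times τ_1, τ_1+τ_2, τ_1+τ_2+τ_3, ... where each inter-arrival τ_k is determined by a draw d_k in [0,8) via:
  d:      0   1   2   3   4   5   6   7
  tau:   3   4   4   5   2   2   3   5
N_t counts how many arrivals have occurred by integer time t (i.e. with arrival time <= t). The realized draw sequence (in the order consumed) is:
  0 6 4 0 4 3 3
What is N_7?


draw d_1=0: τ_1=3, arrival time A_1=3
draw d_2=6: τ_2=3, arrival time A_2=6
draw d_3=4: τ_3=2, arrival time A_3=8
draw d_4=0: τ_4=3, arrival time A_4=11
draw d_5=4: τ_5=2, arrival time A_5=13
draw d_6=3: τ_6=5, arrival time A_6=18
draw d_7=3: τ_7=5, arrival time A_7=23
N_t over t=0..7: 0:0 1:0 2:0 3:1 4:1 5:1 6:2 7:2

2


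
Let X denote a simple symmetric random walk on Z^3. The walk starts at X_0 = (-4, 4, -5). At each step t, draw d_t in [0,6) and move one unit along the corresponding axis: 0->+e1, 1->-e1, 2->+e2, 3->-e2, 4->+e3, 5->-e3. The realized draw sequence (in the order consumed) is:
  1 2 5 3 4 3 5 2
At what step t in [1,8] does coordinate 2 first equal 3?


t=0: X=(-4, 4, -5), d=1 → -e1, X_1=(-5, 4, -5)
t=1: X=(-5, 4, -5), d=2 → +e2, X_2=(-5, 5, -5)
t=2: X=(-5, 5, -5), d=5 → -e3, X_3=(-5, 5, -6)
t=3: X=(-5, 5, -6), d=3 → -e2, X_4=(-5, 4, -6)
t=4: X=(-5, 4, -6), d=4 → +e3, X_5=(-5, 4, -5)
t=5: X=(-5, 4, -5), d=3 → -e2, X_6=(-5, 3, -5)
t=6: X=(-5, 3, -5), d=5 → -e3, X_7=(-5, 3, -6)
t=7: X=(-5, 3, -6), d=2 → +e2, X_8=(-5, 4, -6)

6


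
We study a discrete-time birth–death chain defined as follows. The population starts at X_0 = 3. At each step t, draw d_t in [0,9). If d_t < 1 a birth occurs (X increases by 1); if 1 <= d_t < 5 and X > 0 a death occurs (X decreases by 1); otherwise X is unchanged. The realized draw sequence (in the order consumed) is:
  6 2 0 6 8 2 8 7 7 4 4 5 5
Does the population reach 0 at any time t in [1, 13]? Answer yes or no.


t=0: X=3, d=6 → hold, X_1=3
t=1: X=3, d=2 → death, X_2=2
t=2: X=2, d=0 → birth, X_3=3
t=3: X=3, d=6 → hold, X_4=3
t=4: X=3, d=8 → hold, X_5=3
t=5: X=3, d=2 → death, X_6=2
t=6: X=2, d=8 → hold, X_7=2
t=7: X=2, d=7 → hold, X_8=2
t=8: X=2, d=7 → hold, X_9=2
t=9: X=2, d=4 → death, X_10=1
t=10: X=1, d=4 → death, X_11=0
t=11: X=0, d=5 → hold, X_12=0
t=12: X=0, d=5 → hold, X_13=0

yes


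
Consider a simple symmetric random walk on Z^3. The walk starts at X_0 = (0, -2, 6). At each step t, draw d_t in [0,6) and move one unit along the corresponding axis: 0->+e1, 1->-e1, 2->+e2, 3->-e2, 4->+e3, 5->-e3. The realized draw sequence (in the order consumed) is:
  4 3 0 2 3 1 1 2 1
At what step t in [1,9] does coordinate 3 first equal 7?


t=0: X=(0, -2, 6), d=4 → +e3, X_1=(0, -2, 7)
t=1: X=(0, -2, 7), d=3 → -e2, X_2=(0, -3, 7)
t=2: X=(0, -3, 7), d=0 → +e1, X_3=(1, -3, 7)
t=3: X=(1, -3, 7), d=2 → +e2, X_4=(1, -2, 7)
t=4: X=(1, -2, 7), d=3 → -e2, X_5=(1, -3, 7)
t=5: X=(1, -3, 7), d=1 → -e1, X_6=(0, -3, 7)
t=6: X=(0, -3, 7), d=1 → -e1, X_7=(-1, -3, 7)
t=7: X=(-1, -3, 7), d=2 → +e2, X_8=(-1, -2, 7)
t=8: X=(-1, -2, 7), d=1 → -e1, X_9=(-2, -2, 7)

1


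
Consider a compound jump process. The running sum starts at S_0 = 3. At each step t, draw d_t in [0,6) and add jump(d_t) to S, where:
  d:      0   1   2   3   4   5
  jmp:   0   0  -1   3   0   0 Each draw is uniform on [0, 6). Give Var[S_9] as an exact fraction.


14

Outcome values over d=0..5: [0, 0, -1, 3, 0, 0]
Σy = 2, Σy² = 10, M = 6
μ = 2/6 = 1/3,  σ² = 10/6 − (1/3)² = 14/9
Independent increments: Var[S_9] = 9·σ² = 9·(14/9) = 14


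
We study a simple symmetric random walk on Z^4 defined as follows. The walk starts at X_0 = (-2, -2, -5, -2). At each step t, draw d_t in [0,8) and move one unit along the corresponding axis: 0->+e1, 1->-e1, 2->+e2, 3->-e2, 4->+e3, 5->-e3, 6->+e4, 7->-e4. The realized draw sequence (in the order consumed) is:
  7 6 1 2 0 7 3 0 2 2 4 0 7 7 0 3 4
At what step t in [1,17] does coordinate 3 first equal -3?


t=0: X=(-2, -2, -5, -2), d=7 → -e4, X_1=(-2, -2, -5, -3)
t=1: X=(-2, -2, -5, -3), d=6 → +e4, X_2=(-2, -2, -5, -2)
t=2: X=(-2, -2, -5, -2), d=1 → -e1, X_3=(-3, -2, -5, -2)
t=3: X=(-3, -2, -5, -2), d=2 → +e2, X_4=(-3, -1, -5, -2)
t=4: X=(-3, -1, -5, -2), d=0 → +e1, X_5=(-2, -1, -5, -2)
t=5: X=(-2, -1, -5, -2), d=7 → -e4, X_6=(-2, -1, -5, -3)
t=6: X=(-2, -1, -5, -3), d=3 → -e2, X_7=(-2, -2, -5, -3)
t=7: X=(-2, -2, -5, -3), d=0 → +e1, X_8=(-1, -2, -5, -3)
t=8: X=(-1, -2, -5, -3), d=2 → +e2, X_9=(-1, -1, -5, -3)
t=9: X=(-1, -1, -5, -3), d=2 → +e2, X_10=(-1, 0, -5, -3)
t=10: X=(-1, 0, -5, -3), d=4 → +e3, X_11=(-1, 0, -4, -3)
t=11: X=(-1, 0, -4, -3), d=0 → +e1, X_12=(0, 0, -4, -3)
t=12: X=(0, 0, -4, -3), d=7 → -e4, X_13=(0, 0, -4, -4)
t=13: X=(0, 0, -4, -4), d=7 → -e4, X_14=(0, 0, -4, -5)
t=14: X=(0, 0, -4, -5), d=0 → +e1, X_15=(1, 0, -4, -5)
t=15: X=(1, 0, -4, -5), d=3 → -e2, X_16=(1, -1, -4, -5)
t=16: X=(1, -1, -4, -5), d=4 → +e3, X_17=(1, -1, -3, -5)

17


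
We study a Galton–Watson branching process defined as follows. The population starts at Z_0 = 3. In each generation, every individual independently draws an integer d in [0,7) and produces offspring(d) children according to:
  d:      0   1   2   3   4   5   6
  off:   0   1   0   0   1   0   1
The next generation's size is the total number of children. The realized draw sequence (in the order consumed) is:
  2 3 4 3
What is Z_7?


0

gen 0: Z_0=3, draws=[2, 3, 4], offspring=[0, 0, 1], Z_1=1
gen 1: Z_1=1, draws=[3], offspring=[0], Z_2=0
gen 2: Z_2=0, draws=[], offspring=[], Z_3=0
gen 3: Z_3=0, draws=[], offspring=[], Z_4=0
gen 4: Z_4=0, draws=[], offspring=[], Z_5=0
gen 5: Z_5=0, draws=[], offspring=[], Z_6=0
gen 6: Z_6=0, draws=[], offspring=[], Z_7=0


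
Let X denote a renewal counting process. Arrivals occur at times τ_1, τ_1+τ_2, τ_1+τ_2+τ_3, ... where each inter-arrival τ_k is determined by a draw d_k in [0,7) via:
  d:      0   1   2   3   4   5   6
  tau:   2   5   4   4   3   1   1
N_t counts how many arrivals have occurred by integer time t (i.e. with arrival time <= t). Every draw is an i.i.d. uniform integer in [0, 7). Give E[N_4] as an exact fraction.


2851/2401

Inter-arrival values over d=0..6: [2, 5, 4, 4, 3, 1, 1]
Each d has probability 1/7, so the pmf of τ is: f(1) = 2/7, f(2) = 1/7, f(3) = 1/7, f(4) = 2/7, f(5) = 1/7
Renewal equation for m(n) = E[N_n]: condition on τ_1 = k (if k <= n, one arrival plus a fresh copy on the remaining n−k steps): m(n) = F(n) + Σ_{k<=n} f(k)·m(n−k), where F(n) = P(τ <= n) and m(0) = 0
m(1) = F(1) = 2/7
m(2) = F(2) + f(1)·m(1) = 3/7 + 2/7·2/7 = 25/49
m(3) = F(3) + f(1)·m(2) + f(2)·m(1) = 4/7 + 2/7·25/49 + 1/7·2/7 = 260/343
m(4) = F(4) + f(1)·m(3) + f(2)·m(2) + f(3)·m(1) = 6/7 + 2/7·260/343 + 1/7·25/49 + 1/7·2/7 = 2851/2401
E[N_4] = m(4) = 2851/2401


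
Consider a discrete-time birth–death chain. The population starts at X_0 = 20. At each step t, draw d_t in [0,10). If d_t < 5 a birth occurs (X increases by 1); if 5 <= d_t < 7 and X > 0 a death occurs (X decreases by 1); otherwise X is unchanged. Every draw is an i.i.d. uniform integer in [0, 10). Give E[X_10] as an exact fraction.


23

X can drop by at most 1 per step and X_0 = 20 > T = 10, so X_t >= 20 − t >= 10 > 0 for every t <= 10: the floor at 0 (the 'and X > 0' condition) never binds. Hence X_10 = X_0 + Σ_{t<10} Y_t with i.i.d. increments Y_t = y(d_t) ∈ {+1, −1, 0}.
Outcome values over d=0..9: [1, 1, 1, 1, 1, -1, -1, 0, 0, 0]
Σy = 3, Σy² = 7, M = 10
μ = 3/10 = 3/10,  σ² = 7/10 − (3/10)² = 61/100
E[X_10] = 20 + 10·(3/10) = 23


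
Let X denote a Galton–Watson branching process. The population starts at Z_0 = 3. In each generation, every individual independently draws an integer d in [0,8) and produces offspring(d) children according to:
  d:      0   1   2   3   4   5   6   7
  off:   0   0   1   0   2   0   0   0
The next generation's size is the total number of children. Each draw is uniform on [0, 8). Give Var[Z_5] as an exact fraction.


Outcome values over d=0..7: [0, 0, 1, 0, 2, 0, 0, 0]
Σy = 3, Σy² = 5, M = 8
μ = 3/8 = 3/8,  σ² = 5/8 − (3/8)² = 31/64
V_0 = 0, E_0 = 3
V_1 = 31/64·E_0 + (3/8)²·V_0 = 93/64;  E_1 = 9/8
V_2 = 31/64·E_1 + (3/8)²·V_1 = 3069/4096;  E_2 = 27/64
V_3 = 31/64·E_2 + (3/8)²·V_2 = 81189/262144;  E_3 = 81/512
V_4 = 31/64·E_3 + (3/8)²·V_3 = 2016333/16777216;  E_4 = 243/4096
V_5 = 31/64·E_4 + (3/8)²·V_4 = 49002165/1073741824;  E_5 = 729/32768

49002165/1073741824


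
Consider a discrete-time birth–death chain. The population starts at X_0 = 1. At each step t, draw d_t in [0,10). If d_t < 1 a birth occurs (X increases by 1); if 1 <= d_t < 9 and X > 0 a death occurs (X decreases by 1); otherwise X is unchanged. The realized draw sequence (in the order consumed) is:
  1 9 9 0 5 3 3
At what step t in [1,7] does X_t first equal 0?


1

t=0: X=1, d=1 → death, X_1=0
t=1: X=0, d=9 → hold, X_2=0
t=2: X=0, d=9 → hold, X_3=0
t=3: X=0, d=0 → birth, X_4=1
t=4: X=1, d=5 → death, X_5=0
t=5: X=0, d=3 → hold, X_6=0
t=6: X=0, d=3 → hold, X_7=0


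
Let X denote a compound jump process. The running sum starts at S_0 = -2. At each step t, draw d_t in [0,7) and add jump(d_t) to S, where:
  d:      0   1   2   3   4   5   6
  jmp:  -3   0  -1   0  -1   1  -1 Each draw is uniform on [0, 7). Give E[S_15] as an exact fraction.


Outcome values over d=0..6: [-3, 0, -1, 0, -1, 1, -1]
Σy = -5, Σy² = 13, M = 7
μ = -5/7 = -5/7,  σ² = 13/7 − (-5/7)² = 66/49
E[S_15] = -2 + 15·(-5/7) = -89/7

-89/7


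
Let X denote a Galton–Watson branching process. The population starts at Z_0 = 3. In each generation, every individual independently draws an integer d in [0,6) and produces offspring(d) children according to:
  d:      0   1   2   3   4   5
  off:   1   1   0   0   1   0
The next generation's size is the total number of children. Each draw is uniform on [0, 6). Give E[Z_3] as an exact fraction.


3/8

Outcome values over d=0..5: [1, 1, 0, 0, 1, 0]
Σy = 3, Σy² = 3, M = 6
μ = 3/6 = 1/2,  σ² = 3/6 − (1/2)² = 1/4
E[Z_0] = 3
E[Z_1] = 1/2·E[Z_0] = 3/2
E[Z_2] = 1/2·E[Z_1] = 3/4
E[Z_3] = 1/2·E[Z_2] = 3/8


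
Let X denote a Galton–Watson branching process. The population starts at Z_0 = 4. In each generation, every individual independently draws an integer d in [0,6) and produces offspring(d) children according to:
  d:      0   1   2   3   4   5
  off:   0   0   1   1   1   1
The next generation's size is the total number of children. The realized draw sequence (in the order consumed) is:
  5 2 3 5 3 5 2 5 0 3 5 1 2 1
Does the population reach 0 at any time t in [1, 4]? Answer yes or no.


gen 0: Z_0=4, draws=[5, 2, 3, 5], offspring=[1, 1, 1, 1], Z_1=4
gen 1: Z_1=4, draws=[3, 5, 2, 5], offspring=[1, 1, 1, 1], Z_2=4
gen 2: Z_2=4, draws=[0, 3, 5, 1], offspring=[0, 1, 1, 0], Z_3=2
gen 3: Z_3=2, draws=[2, 1], offspring=[1, 0], Z_4=1

no


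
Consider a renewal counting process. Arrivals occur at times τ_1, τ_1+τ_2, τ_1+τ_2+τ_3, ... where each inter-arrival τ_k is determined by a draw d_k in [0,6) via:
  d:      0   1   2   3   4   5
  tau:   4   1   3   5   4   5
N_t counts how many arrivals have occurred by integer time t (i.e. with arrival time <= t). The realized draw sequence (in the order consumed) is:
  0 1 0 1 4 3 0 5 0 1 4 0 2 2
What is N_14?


5

draw d_1=0: τ_1=4, arrival time A_1=4
draw d_2=1: τ_2=1, arrival time A_2=5
draw d_3=0: τ_3=4, arrival time A_3=9
draw d_4=1: τ_4=1, arrival time A_4=10
draw d_5=4: τ_5=4, arrival time A_5=14
draw d_6=3: τ_6=5, arrival time A_6=19
draw d_7=0: τ_7=4, arrival time A_7=23
draw d_8=5: τ_8=5, arrival time A_8=28
draw d_9=0: τ_9=4, arrival time A_9=32
draw d_10=1: τ_10=1, arrival time A_10=33
draw d_11=4: τ_11=4, arrival time A_11=37
draw d_12=0: τ_12=4, arrival time A_12=41
draw d_13=2: τ_13=3, arrival time A_13=44
draw d_14=2: τ_14=3, arrival time A_14=47
N_t over t=0..14: 0:0 1:0 2:0 3:0 4:1 5:2 6:2 7:2 8:2 9:3 10:4 11:4 12:4 13:4 14:5


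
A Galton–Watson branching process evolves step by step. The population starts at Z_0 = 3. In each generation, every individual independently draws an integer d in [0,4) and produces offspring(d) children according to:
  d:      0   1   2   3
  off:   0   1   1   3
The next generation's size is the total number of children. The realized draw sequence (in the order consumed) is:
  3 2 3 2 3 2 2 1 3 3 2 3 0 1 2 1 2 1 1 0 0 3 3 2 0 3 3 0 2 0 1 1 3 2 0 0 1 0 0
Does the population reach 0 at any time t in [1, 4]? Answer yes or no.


no

gen 0: Z_0=3, draws=[3, 2, 3], offspring=[3, 1, 3], Z_1=7
gen 1: Z_1=7, draws=[2, 3, 2, 2, 1, 3, 3], offspring=[1, 3, 1, 1, 1, 3, 3], Z_2=13
gen 2: Z_2=13, draws=[2, 3, 0, 1, 2, 1, 2, 1, 1, 0, 0, 3, 3], offspring=[1, 3, 0, 1, 1, 1, 1, 1, 1, 0, 0, 3, 3], Z_3=16
gen 3: Z_3=16, draws=[2, 0, 3, 3, 0, 2, 0, 1, 1, 3, 2, 0, 0, 1, 0, 0], offspring=[1, 0, 3, 3, 0, 1, 0, 1, 1, 3, 1, 0, 0, 1, 0, 0], Z_4=15


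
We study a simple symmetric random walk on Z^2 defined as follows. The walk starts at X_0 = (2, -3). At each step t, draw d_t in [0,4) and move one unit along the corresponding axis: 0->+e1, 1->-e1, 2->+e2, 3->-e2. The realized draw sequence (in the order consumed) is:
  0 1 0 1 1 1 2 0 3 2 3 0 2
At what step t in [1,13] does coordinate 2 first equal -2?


t=0: X=(2, -3), d=0 → +e1, X_1=(3, -3)
t=1: X=(3, -3), d=1 → -e1, X_2=(2, -3)
t=2: X=(2, -3), d=0 → +e1, X_3=(3, -3)
t=3: X=(3, -3), d=1 → -e1, X_4=(2, -3)
t=4: X=(2, -3), d=1 → -e1, X_5=(1, -3)
t=5: X=(1, -3), d=1 → -e1, X_6=(0, -3)
t=6: X=(0, -3), d=2 → +e2, X_7=(0, -2)
t=7: X=(0, -2), d=0 → +e1, X_8=(1, -2)
t=8: X=(1, -2), d=3 → -e2, X_9=(1, -3)
t=9: X=(1, -3), d=2 → +e2, X_10=(1, -2)
t=10: X=(1, -2), d=3 → -e2, X_11=(1, -3)
t=11: X=(1, -3), d=0 → +e1, X_12=(2, -3)
t=12: X=(2, -3), d=2 → +e2, X_13=(2, -2)

7


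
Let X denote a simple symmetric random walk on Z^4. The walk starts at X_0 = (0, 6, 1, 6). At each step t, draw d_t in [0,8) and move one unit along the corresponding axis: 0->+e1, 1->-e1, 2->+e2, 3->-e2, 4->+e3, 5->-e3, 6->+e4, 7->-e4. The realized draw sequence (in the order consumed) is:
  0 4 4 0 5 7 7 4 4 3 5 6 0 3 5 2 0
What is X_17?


t=0: X=(0, 6, 1, 6), d=0 → +e1, X_1=(1, 6, 1, 6)
t=1: X=(1, 6, 1, 6), d=4 → +e3, X_2=(1, 6, 2, 6)
t=2: X=(1, 6, 2, 6), d=4 → +e3, X_3=(1, 6, 3, 6)
t=3: X=(1, 6, 3, 6), d=0 → +e1, X_4=(2, 6, 3, 6)
t=4: X=(2, 6, 3, 6), d=5 → -e3, X_5=(2, 6, 2, 6)
t=5: X=(2, 6, 2, 6), d=7 → -e4, X_6=(2, 6, 2, 5)
t=6: X=(2, 6, 2, 5), d=7 → -e4, X_7=(2, 6, 2, 4)
t=7: X=(2, 6, 2, 4), d=4 → +e3, X_8=(2, 6, 3, 4)
t=8: X=(2, 6, 3, 4), d=4 → +e3, X_9=(2, 6, 4, 4)
t=9: X=(2, 6, 4, 4), d=3 → -e2, X_10=(2, 5, 4, 4)
t=10: X=(2, 5, 4, 4), d=5 → -e3, X_11=(2, 5, 3, 4)
t=11: X=(2, 5, 3, 4), d=6 → +e4, X_12=(2, 5, 3, 5)
t=12: X=(2, 5, 3, 5), d=0 → +e1, X_13=(3, 5, 3, 5)
t=13: X=(3, 5, 3, 5), d=3 → -e2, X_14=(3, 4, 3, 5)
t=14: X=(3, 4, 3, 5), d=5 → -e3, X_15=(3, 4, 2, 5)
t=15: X=(3, 4, 2, 5), d=2 → +e2, X_16=(3, 5, 2, 5)
t=16: X=(3, 5, 2, 5), d=0 → +e1, X_17=(4, 5, 2, 5)

(4, 5, 2, 5)


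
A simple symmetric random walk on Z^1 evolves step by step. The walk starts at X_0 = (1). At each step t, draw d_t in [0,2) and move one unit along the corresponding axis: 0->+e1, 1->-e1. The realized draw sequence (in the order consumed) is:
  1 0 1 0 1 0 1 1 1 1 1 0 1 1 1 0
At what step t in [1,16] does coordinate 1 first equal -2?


9

t=0: X=(1), d=1 → -e1, X_1=(0)
t=1: X=(0), d=0 → +e1, X_2=(1)
t=2: X=(1), d=1 → -e1, X_3=(0)
t=3: X=(0), d=0 → +e1, X_4=(1)
t=4: X=(1), d=1 → -e1, X_5=(0)
t=5: X=(0), d=0 → +e1, X_6=(1)
t=6: X=(1), d=1 → -e1, X_7=(0)
t=7: X=(0), d=1 → -e1, X_8=(-1)
t=8: X=(-1), d=1 → -e1, X_9=(-2)
t=9: X=(-2), d=1 → -e1, X_10=(-3)
t=10: X=(-3), d=1 → -e1, X_11=(-4)
t=11: X=(-4), d=0 → +e1, X_12=(-3)
t=12: X=(-3), d=1 → -e1, X_13=(-4)
t=13: X=(-4), d=1 → -e1, X_14=(-5)
t=14: X=(-5), d=1 → -e1, X_15=(-6)
t=15: X=(-6), d=0 → +e1, X_16=(-5)


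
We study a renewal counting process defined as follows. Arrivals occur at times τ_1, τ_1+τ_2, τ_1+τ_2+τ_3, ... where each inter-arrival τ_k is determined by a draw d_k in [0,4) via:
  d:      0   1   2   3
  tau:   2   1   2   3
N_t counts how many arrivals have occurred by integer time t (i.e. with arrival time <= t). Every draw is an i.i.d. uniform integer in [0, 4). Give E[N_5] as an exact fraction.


Inter-arrival values over d=0..3: [2, 1, 2, 3]
Each d has probability 1/4, so the pmf of τ is: f(1) = 1/4, f(2) = 1/2, f(3) = 1/4
Renewal equation for m(n) = E[N_n]: condition on τ_1 = k (if k <= n, one arrival plus a fresh copy on the remaining n−k steps): m(n) = F(n) + Σ_{k<=n} f(k)·m(n−k), where F(n) = P(τ <= n) and m(0) = 0
m(1) = F(1) = 1/4
m(2) = F(2) + f(1)·m(1) = 3/4 + 1/4·1/4 = 13/16
m(3) = F(3) + f(1)·m(2) + f(2)·m(1) = 1 + 1/4·13/16 + 1/2·1/4 = 85/64
m(4) = F(4) + f(1)·m(3) + f(2)·m(2) + f(3)·m(1) = 1 + 1/4·85/64 + 1/2·13/16 + 1/4·1/4 = 461/256
m(5) = F(5) + f(1)·m(4) + f(2)·m(3) + f(3)·m(2) = 1 + 1/4·461/256 + 1/2·85/64 + 1/4·13/16 = 2373/1024
E[N_5] = m(5) = 2373/1024

2373/1024


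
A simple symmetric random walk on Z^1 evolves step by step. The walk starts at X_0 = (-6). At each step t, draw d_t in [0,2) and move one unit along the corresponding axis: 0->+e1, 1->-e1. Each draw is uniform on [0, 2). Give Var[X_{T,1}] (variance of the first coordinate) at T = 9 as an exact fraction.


Outcome values over d=0..1: [1, -1]
Σy = 0, Σy² = 2, M = 2
μ = 0/2 = 0,  σ² = 2/2 − (0)² = 1
Independent increments: Var[X_9] = 9·σ² = 9·(1) = 9

9


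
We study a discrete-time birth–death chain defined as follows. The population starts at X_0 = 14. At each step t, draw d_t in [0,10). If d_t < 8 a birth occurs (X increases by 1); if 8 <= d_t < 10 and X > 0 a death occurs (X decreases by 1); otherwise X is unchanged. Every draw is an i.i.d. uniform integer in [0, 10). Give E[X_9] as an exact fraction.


97/5

X can drop by at most 1 per step and X_0 = 14 > T = 9, so X_t >= 14 − t >= 5 > 0 for every t <= 9: the floor at 0 (the 'and X > 0' condition) never binds. Hence X_9 = X_0 + Σ_{t<9} Y_t with i.i.d. increments Y_t = y(d_t) ∈ {+1, −1, 0}.
Outcome values over d=0..9: [1, 1, 1, 1, 1, 1, 1, 1, -1, -1]
Σy = 6, Σy² = 10, M = 10
μ = 6/10 = 3/5,  σ² = 10/10 − (3/5)² = 16/25
E[X_9] = 14 + 9·(3/5) = 97/5


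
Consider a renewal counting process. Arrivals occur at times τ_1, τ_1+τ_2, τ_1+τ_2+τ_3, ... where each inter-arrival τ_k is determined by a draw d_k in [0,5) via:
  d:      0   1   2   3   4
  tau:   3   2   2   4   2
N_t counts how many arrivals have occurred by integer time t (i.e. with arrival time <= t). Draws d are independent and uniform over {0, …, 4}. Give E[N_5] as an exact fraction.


8/5

Inter-arrival values over d=0..4: [3, 2, 2, 4, 2]
Each d has probability 1/5, so the pmf of τ is: f(2) = 3/5, f(3) = 1/5, f(4) = 1/5
Renewal equation for m(n) = E[N_n]: condition on τ_1 = k (if k <= n, one arrival plus a fresh copy on the remaining n−k steps): m(n) = F(n) + Σ_{k<=n} f(k)·m(n−k), where F(n) = P(τ <= n) and m(0) = 0
m(1) = F(1) = 0
m(2) = F(2) = 3/5
m(3) = F(3) = 4/5
m(4) = F(4) + f(2)·m(2) = 1 + 3/5·3/5 = 34/25
m(5) = F(5) + f(2)·m(3) + f(3)·m(2) = 1 + 3/5·4/5 + 1/5·3/5 = 8/5
E[N_5] = m(5) = 8/5


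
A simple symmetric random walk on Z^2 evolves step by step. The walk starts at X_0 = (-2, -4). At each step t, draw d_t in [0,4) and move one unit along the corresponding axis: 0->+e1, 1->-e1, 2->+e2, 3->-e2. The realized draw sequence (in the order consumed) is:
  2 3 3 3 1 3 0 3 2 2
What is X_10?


(-2, -6)

t=0: X=(-2, -4), d=2 → +e2, X_1=(-2, -3)
t=1: X=(-2, -3), d=3 → -e2, X_2=(-2, -4)
t=2: X=(-2, -4), d=3 → -e2, X_3=(-2, -5)
t=3: X=(-2, -5), d=3 → -e2, X_4=(-2, -6)
t=4: X=(-2, -6), d=1 → -e1, X_5=(-3, -6)
t=5: X=(-3, -6), d=3 → -e2, X_6=(-3, -7)
t=6: X=(-3, -7), d=0 → +e1, X_7=(-2, -7)
t=7: X=(-2, -7), d=3 → -e2, X_8=(-2, -8)
t=8: X=(-2, -8), d=2 → +e2, X_9=(-2, -7)
t=9: X=(-2, -7), d=2 → +e2, X_10=(-2, -6)


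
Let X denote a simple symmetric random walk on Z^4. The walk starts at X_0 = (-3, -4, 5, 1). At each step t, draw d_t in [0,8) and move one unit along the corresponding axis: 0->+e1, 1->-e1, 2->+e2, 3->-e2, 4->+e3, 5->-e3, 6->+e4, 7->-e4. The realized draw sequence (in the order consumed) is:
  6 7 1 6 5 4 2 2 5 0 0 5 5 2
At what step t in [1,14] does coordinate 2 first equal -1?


14

t=0: X=(-3, -4, 5, 1), d=6 → +e4, X_1=(-3, -4, 5, 2)
t=1: X=(-3, -4, 5, 2), d=7 → -e4, X_2=(-3, -4, 5, 1)
t=2: X=(-3, -4, 5, 1), d=1 → -e1, X_3=(-4, -4, 5, 1)
t=3: X=(-4, -4, 5, 1), d=6 → +e4, X_4=(-4, -4, 5, 2)
t=4: X=(-4, -4, 5, 2), d=5 → -e3, X_5=(-4, -4, 4, 2)
t=5: X=(-4, -4, 4, 2), d=4 → +e3, X_6=(-4, -4, 5, 2)
t=6: X=(-4, -4, 5, 2), d=2 → +e2, X_7=(-4, -3, 5, 2)
t=7: X=(-4, -3, 5, 2), d=2 → +e2, X_8=(-4, -2, 5, 2)
t=8: X=(-4, -2, 5, 2), d=5 → -e3, X_9=(-4, -2, 4, 2)
t=9: X=(-4, -2, 4, 2), d=0 → +e1, X_10=(-3, -2, 4, 2)
t=10: X=(-3, -2, 4, 2), d=0 → +e1, X_11=(-2, -2, 4, 2)
t=11: X=(-2, -2, 4, 2), d=5 → -e3, X_12=(-2, -2, 3, 2)
t=12: X=(-2, -2, 3, 2), d=5 → -e3, X_13=(-2, -2, 2, 2)
t=13: X=(-2, -2, 2, 2), d=2 → +e2, X_14=(-2, -1, 2, 2)


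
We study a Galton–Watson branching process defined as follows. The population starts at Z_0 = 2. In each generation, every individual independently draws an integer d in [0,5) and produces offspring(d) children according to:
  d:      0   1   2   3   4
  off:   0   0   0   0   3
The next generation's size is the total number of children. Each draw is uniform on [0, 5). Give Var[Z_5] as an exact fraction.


8403912/9765625

Outcome values over d=0..4: [0, 0, 0, 0, 3]
Σy = 3, Σy² = 9, M = 5
μ = 3/5 = 3/5,  σ² = 9/5 − (3/5)² = 36/25
V_0 = 0, E_0 = 2
V_1 = 36/25·E_0 + (3/5)²·V_0 = 72/25;  E_1 = 6/5
V_2 = 36/25·E_1 + (3/5)²·V_1 = 1728/625;  E_2 = 18/25
V_3 = 36/25·E_2 + (3/5)²·V_2 = 31752/15625;  E_3 = 54/125
V_4 = 36/25·E_3 + (3/5)²·V_3 = 528768/390625;  E_4 = 162/625
V_5 = 36/25·E_4 + (3/5)²·V_4 = 8403912/9765625;  E_5 = 486/3125


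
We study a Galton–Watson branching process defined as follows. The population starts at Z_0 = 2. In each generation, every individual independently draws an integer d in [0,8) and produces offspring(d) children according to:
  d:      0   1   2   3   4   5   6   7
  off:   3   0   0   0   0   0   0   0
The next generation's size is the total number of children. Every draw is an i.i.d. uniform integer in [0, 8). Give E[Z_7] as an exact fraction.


2187/1048576

Outcome values over d=0..7: [3, 0, 0, 0, 0, 0, 0, 0]
Σy = 3, Σy² = 9, M = 8
μ = 3/8 = 3/8,  σ² = 9/8 − (3/8)² = 63/64
E[Z_0] = 2
E[Z_1] = 3/8·E[Z_0] = 3/4
E[Z_2] = 3/8·E[Z_1] = 9/32
E[Z_3] = 3/8·E[Z_2] = 27/256
E[Z_4] = 3/8·E[Z_3] = 81/2048
E[Z_5] = 3/8·E[Z_4] = 243/16384
E[Z_6] = 3/8·E[Z_5] = 729/131072
E[Z_7] = 3/8·E[Z_6] = 2187/1048576


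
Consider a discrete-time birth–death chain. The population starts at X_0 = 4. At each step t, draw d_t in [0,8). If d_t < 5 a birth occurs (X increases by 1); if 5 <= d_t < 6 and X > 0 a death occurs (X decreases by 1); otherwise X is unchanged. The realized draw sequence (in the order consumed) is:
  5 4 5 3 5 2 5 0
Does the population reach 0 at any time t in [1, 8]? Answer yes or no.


no

t=0: X=4, d=5 → death, X_1=3
t=1: X=3, d=4 → birth, X_2=4
t=2: X=4, d=5 → death, X_3=3
t=3: X=3, d=3 → birth, X_4=4
t=4: X=4, d=5 → death, X_5=3
t=5: X=3, d=2 → birth, X_6=4
t=6: X=4, d=5 → death, X_7=3
t=7: X=3, d=0 → birth, X_8=4


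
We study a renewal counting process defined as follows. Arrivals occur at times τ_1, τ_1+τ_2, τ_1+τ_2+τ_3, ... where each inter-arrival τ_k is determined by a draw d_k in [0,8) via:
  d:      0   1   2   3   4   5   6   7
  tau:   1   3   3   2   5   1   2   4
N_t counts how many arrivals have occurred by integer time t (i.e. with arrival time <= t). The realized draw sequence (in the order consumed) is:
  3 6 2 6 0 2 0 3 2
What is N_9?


4

draw d_1=3: τ_1=2, arrival time A_1=2
draw d_2=6: τ_2=2, arrival time A_2=4
draw d_3=2: τ_3=3, arrival time A_3=7
draw d_4=6: τ_4=2, arrival time A_4=9
draw d_5=0: τ_5=1, arrival time A_5=10
draw d_6=2: τ_6=3, arrival time A_6=13
draw d_7=0: τ_7=1, arrival time A_7=14
draw d_8=3: τ_8=2, arrival time A_8=16
draw d_9=2: τ_9=3, arrival time A_9=19
N_t over t=0..9: 0:0 1:0 2:1 3:1 4:2 5:2 6:2 7:3 8:3 9:4
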